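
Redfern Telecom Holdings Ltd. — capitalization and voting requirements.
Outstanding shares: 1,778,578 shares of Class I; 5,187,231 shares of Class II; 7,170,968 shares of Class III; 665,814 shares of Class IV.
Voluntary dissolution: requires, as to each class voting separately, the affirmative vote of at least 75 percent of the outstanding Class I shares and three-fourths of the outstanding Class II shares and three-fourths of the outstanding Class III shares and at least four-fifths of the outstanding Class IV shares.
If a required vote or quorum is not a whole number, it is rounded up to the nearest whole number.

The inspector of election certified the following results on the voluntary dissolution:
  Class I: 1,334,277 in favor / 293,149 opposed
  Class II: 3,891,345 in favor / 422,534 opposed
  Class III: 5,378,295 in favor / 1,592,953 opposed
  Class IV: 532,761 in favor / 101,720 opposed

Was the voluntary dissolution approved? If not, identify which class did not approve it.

Approved — every class gave the required vote.

Class I: 3/4 of 1778578 = 1333933.50, rounded up to 1333934; 1,333,934 required, 1,334,277 in favor — approved.
Class II: 3/4 of 5187231 = 3890423.25, rounded up to 3890424; 3,890,424 required, 3,891,345 in favor — approved.
Class III: 3/4 of 7170968 = 5378226; 5,378,226 required, 5,378,295 in favor — approved.
Class IV: 4/5 of 665814 = 532651.20, rounded up to 532652; 532,652 required, 532,761 in favor — approved.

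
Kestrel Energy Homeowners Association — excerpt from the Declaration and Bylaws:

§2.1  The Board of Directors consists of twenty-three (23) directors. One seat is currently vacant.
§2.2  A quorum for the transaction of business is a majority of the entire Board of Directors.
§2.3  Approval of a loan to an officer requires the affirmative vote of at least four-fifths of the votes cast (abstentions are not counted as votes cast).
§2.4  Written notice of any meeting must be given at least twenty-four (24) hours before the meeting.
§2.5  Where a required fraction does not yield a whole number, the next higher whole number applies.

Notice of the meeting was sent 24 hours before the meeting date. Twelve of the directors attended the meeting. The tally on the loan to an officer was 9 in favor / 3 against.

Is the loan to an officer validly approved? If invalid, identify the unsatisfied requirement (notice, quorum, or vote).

Notice: 24 hours given; 24 required (24 ≥ 24). Satisfied.
Quorum: 12 present; quorum is 12. Satisfied.
Vote: the loan to an officer requires four-fifths of the votes cast (12). 4/5 of 12 = 9.60, rounded up to 10, so 10 affirmative votes are needed; 9 voted in favor. Not satisfied.

Invalid — vote requirement not satisfied.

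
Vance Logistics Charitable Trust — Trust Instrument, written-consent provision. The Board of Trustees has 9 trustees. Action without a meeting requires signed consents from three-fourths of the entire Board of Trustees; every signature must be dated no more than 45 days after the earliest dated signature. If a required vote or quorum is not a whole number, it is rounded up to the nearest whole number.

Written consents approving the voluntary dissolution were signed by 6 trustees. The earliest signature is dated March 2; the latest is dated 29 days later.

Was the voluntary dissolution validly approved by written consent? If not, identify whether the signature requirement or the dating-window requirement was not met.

Not effective — insufficient signatures.

Signatures required: three-fourths of 9 — 3/4 of 9 = 6.75, rounded up to 7, so 7 needed; 6 signed. Insufficient.
Dating window: the latest signature is 29 days after the earliest; the limit is 45 days. Within the window.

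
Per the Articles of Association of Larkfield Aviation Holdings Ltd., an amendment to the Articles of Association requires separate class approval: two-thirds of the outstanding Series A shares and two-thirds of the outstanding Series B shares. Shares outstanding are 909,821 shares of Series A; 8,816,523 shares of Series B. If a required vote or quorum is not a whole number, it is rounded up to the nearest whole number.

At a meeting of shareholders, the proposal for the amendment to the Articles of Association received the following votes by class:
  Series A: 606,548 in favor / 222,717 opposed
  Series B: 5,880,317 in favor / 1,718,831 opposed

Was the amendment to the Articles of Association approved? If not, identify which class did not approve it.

Series A: 2/3 of 909821 = 606547.33, rounded up to 606548; 606,548 required, 606,548 in favor — approved.
Series B: 2/3 of 8816523 = 5877682; 5,877,682 required, 5,880,317 in favor — approved.

Approved — every class gave the required vote.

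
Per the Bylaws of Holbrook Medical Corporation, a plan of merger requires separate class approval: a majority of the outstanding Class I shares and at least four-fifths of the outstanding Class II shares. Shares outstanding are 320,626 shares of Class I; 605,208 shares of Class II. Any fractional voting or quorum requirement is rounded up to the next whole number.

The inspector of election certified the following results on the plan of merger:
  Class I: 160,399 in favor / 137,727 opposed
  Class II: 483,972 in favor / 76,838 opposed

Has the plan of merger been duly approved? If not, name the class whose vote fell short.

Not approved — the Class II shares did not give the required vote.

Class I: a majority of 320626 is 160314; 160,314 required, 160,399 in favor — approved.
Class II: 4/5 of 605208 = 484166.40, rounded up to 484167; 484,167 required, 483,972 in favor — not approved.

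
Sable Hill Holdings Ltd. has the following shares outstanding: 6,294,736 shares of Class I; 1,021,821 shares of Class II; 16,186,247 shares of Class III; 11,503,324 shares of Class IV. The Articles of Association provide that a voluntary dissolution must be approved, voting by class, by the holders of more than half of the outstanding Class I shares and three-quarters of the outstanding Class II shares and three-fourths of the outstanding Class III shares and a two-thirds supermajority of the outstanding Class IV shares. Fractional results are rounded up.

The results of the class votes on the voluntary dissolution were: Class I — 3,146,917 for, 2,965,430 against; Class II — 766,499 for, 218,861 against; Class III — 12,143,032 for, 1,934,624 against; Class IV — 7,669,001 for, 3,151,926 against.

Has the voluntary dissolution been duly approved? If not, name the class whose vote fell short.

Class I: a majority of 6294736 is 3147369; 3,147,369 required, 3,146,917 in favor — not approved.
Class II: 3/4 of 1021821 = 766365.75, rounded up to 766366; 766,366 required, 766,499 in favor — approved.
Class III: 3/4 of 16186247 = 12139685.25, rounded up to 12139686; 12,139,686 required, 12,143,032 in favor — approved.
Class IV: 2/3 of 11503324 = 7668882.67, rounded up to 7668883; 7,668,883 required, 7,669,001 in favor — approved.

Not approved — the Class I shares did not give the required vote.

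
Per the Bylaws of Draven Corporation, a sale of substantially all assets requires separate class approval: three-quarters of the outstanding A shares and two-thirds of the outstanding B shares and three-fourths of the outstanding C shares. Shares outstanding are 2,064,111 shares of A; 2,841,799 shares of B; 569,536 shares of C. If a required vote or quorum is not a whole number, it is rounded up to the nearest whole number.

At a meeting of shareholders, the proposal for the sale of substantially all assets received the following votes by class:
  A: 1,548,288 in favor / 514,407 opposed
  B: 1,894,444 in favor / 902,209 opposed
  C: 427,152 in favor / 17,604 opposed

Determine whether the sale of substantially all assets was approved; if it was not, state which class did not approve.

Not approved — the B shares did not give the required vote.

A: 3/4 of 2064111 = 1548083.25, rounded up to 1548084; 1,548,084 required, 1,548,288 in favor — approved.
B: 2/3 of 2841799 = 1894532.67, rounded up to 1894533; 1,894,533 required, 1,894,444 in favor — not approved.
C: 3/4 of 569536 = 427152; 427,152 required, 427,152 in favor — approved.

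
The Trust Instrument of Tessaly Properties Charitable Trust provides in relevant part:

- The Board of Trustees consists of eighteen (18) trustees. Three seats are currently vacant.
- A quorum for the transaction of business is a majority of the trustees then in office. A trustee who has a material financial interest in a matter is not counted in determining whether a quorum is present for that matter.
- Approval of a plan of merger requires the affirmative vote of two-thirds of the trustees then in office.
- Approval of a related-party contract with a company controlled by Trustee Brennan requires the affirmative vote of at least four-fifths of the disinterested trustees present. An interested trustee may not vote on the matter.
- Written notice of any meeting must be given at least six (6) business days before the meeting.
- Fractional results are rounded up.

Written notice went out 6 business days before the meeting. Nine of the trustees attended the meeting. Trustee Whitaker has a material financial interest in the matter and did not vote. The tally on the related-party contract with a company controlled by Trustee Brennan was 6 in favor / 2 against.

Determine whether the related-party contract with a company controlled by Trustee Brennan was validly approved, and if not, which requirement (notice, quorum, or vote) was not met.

Invalid — vote requirement not satisfied.

Notice: 6 business days given; 6 required (6 ≥ 6). Satisfied.
Quorum: 9 present, but the 1 interested trustee does not count, leaving 8. Quorum is 8. Satisfied.
Vote: the related-party contract with a company controlled by Trustee Brennan requires four-fifths of the disinterested trustees present (9 − 1 = 8). 4/5 of 8 = 6.40, rounded up to 7, so 7 affirmative votes are needed; 6 voted in favor. Not satisfied.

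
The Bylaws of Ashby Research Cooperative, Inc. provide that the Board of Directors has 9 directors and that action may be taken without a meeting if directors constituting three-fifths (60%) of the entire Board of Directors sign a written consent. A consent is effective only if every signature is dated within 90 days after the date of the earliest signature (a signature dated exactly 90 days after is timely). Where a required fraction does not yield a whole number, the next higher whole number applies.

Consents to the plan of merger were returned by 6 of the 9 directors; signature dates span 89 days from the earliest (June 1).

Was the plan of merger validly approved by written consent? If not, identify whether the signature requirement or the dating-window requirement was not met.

Signatures required: three-fifths (60%) of 9 — 3/5 of 9 = 5.40, rounded up to 6, so 6 needed; 6 signed. Sufficient.
Dating window: the latest signature is 89 days after the earliest; the limit is 90 days. Within the window.

Effective — both the signature and dating-window requirements are satisfied.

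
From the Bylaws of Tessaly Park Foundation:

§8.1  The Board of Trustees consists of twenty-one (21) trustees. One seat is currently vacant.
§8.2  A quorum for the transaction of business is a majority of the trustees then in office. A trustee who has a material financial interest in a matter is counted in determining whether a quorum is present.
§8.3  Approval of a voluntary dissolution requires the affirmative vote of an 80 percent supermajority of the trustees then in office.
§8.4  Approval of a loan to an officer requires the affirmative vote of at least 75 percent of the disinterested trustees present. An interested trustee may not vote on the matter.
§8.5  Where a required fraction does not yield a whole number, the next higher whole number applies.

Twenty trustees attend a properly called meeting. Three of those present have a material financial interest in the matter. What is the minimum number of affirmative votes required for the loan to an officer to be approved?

13

The loan to an officer requires three-fourths of the disinterested trustees present (20 − 3 = 17).
3/4 of 17 = 12.75, rounded up to 13.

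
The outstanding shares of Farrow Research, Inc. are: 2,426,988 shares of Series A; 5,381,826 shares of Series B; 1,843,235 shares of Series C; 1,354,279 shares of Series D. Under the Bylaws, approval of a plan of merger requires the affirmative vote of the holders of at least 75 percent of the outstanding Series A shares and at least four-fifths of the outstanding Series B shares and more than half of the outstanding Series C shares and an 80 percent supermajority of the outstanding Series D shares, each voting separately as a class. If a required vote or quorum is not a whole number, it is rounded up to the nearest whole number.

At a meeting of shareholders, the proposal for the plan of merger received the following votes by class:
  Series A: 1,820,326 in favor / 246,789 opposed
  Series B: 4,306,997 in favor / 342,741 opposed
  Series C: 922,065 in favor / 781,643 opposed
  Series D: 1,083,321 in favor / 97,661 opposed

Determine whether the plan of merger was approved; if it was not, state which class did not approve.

Series A: 3/4 of 2426988 = 1820241; 1,820,241 required, 1,820,326 in favor — approved.
Series B: 4/5 of 5381826 = 4305460.80, rounded up to 4305461; 4,305,461 required, 4,306,997 in favor — approved.
Series C: a majority of 1843235 is 921618; 921,618 required, 922,065 in favor — approved.
Series D: 4/5 of 1354279 = 1083423.20, rounded up to 1083424; 1,083,424 required, 1,083,321 in favor — not approved.

Not approved — the Series D shares did not give the required vote.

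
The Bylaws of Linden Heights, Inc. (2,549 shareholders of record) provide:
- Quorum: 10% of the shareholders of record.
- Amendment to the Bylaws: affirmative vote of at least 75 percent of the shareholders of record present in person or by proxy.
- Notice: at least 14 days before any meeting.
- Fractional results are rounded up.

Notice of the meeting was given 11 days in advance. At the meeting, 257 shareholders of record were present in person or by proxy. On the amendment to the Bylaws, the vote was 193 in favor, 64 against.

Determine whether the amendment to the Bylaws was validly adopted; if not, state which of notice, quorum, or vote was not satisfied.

Invalid — notice requirement not satisfied.

Notice: 11 days given; 14 required. Not satisfied.
Quorum: 10% of 2,549 = 254.90, rounded up to 255; 257 present. Satisfied.
Vote: requires three-fourths of those present (257); 3/4 of 257 = 192.75, rounded up to 193, so 193 needed; 193 in favor. Satisfied.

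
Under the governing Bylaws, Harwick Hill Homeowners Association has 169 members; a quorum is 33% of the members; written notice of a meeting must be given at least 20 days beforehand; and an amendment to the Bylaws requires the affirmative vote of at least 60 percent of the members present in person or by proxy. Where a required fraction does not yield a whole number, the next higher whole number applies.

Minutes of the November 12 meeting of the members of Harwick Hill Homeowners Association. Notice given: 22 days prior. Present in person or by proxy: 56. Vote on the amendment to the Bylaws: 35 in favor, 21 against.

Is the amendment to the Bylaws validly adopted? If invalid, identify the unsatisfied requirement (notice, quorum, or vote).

Valid — all requirements satisfied.

Notice: 22 days given; 20 required. Satisfied.
Quorum: 33% of 169 = 55.77, rounded up to 56; 56 present. Satisfied.
Vote: requires three-fifths of those present (56); 3/5 of 56 = 33.60, rounded up to 34, so 34 needed; 35 in favor. Satisfied.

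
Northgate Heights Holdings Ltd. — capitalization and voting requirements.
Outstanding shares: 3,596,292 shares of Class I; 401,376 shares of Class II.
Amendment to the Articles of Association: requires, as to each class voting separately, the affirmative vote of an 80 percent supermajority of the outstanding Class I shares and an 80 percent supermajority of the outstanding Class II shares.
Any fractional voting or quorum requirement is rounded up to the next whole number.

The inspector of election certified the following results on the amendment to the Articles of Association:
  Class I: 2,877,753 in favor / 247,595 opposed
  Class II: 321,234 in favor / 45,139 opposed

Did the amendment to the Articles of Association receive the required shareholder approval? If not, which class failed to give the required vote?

Approved — every class gave the required vote.

Class I: 4/5 of 3596292 = 2877033.60, rounded up to 2877034; 2,877,034 required, 2,877,753 in favor — approved.
Class II: 4/5 of 401376 = 321100.80, rounded up to 321101; 321,101 required, 321,234 in favor — approved.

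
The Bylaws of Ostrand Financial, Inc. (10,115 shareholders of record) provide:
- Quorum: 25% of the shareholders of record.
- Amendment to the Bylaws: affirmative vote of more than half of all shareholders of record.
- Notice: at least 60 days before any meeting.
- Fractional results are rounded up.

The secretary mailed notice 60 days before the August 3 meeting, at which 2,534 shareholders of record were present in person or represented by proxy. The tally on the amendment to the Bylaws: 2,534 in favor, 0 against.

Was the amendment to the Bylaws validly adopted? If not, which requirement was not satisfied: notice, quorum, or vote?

Notice: 60 days given; 60 required. Satisfied.
Quorum: 25% of 10,115 = 2,528.75, rounded up to 2,529; 2,534 present. Satisfied.
Vote: requires a majority of all shareholders of record (10,115); a majority of 10115 is 5058, so 5,058 needed; 2,534 in favor. Not satisfied.

Invalid — vote requirement not satisfied.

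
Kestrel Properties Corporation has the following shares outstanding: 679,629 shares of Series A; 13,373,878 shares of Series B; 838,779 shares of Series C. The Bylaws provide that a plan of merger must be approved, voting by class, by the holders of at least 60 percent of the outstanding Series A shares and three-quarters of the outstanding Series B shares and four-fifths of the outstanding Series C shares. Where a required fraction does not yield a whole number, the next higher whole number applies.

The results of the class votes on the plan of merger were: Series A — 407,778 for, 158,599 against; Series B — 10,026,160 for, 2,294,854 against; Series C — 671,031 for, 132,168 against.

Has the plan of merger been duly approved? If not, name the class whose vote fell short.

Series A: 3/5 of 679629 = 407777.40, rounded up to 407778; 407,778 required, 407,778 in favor — approved.
Series B: 3/4 of 13373878 = 10030408.50, rounded up to 10030409; 10,030,409 required, 10,026,160 in favor — not approved.
Series C: 4/5 of 838779 = 671023.20, rounded up to 671024; 671,024 required, 671,031 in favor — approved.

Not approved — the Series B shares did not give the required vote.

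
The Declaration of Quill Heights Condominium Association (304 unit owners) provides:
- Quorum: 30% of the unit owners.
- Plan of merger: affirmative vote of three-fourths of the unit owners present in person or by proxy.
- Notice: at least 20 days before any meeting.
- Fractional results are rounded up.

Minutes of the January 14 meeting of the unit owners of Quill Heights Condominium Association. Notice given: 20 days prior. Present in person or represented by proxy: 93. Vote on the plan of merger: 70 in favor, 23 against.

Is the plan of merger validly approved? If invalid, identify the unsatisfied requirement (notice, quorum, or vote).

Valid — all requirements satisfied.

Notice: 20 days given; 20 required. Satisfied.
Quorum: 30% of 304 = 91.20, rounded up to 92; 93 present. Satisfied.
Vote: requires three-fourths of those present (93); 3/4 of 93 = 69.75, rounded up to 70, so 70 needed; 70 in favor. Satisfied.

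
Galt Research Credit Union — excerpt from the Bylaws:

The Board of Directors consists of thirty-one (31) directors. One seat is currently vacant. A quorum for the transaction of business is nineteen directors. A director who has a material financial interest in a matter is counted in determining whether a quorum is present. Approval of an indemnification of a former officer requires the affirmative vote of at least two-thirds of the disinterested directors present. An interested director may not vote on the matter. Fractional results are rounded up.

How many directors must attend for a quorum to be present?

The quorum is fixed at 19.

19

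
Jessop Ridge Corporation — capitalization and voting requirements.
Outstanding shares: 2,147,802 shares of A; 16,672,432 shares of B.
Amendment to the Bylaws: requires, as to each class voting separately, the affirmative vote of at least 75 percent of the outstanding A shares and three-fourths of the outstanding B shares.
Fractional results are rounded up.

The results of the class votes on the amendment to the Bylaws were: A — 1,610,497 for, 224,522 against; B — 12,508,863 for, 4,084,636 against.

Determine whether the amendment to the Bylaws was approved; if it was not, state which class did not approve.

Not approved — the A shares did not give the required vote.

A: 3/4 of 2147802 = 1610851.50, rounded up to 1610852; 1,610,852 required, 1,610,497 in favor — not approved.
B: 3/4 of 16672432 = 12504324; 12,504,324 required, 12,508,863 in favor — approved.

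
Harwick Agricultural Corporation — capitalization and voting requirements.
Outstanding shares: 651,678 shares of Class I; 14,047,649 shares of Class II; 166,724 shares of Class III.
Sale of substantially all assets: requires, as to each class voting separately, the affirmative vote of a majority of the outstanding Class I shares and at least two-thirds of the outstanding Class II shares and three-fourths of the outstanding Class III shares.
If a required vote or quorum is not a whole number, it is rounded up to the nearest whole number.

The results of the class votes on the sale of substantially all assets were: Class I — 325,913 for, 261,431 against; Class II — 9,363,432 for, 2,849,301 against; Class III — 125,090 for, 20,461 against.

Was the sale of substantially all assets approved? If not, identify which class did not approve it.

Class I: a majority of 651678 is 325840; 325,840 required, 325,913 in favor — approved.
Class II: 2/3 of 14047649 = 9365099.33, rounded up to 9365100; 9,365,100 required, 9,363,432 in favor — not approved.
Class III: 3/4 of 166724 = 125043; 125,043 required, 125,090 in favor — approved.

Not approved — the Class II shares did not give the required vote.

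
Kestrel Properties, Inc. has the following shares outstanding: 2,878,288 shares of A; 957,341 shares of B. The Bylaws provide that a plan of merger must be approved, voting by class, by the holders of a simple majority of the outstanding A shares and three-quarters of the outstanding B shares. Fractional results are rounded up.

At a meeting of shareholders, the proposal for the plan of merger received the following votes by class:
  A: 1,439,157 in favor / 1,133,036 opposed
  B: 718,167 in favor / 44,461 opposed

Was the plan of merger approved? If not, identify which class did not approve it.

A: a majority of 2878288 is 1439145; 1,439,145 required, 1,439,157 in favor — approved.
B: 3/4 of 957341 = 718005.75, rounded up to 718006; 718,006 required, 718,167 in favor — approved.

Approved — every class gave the required vote.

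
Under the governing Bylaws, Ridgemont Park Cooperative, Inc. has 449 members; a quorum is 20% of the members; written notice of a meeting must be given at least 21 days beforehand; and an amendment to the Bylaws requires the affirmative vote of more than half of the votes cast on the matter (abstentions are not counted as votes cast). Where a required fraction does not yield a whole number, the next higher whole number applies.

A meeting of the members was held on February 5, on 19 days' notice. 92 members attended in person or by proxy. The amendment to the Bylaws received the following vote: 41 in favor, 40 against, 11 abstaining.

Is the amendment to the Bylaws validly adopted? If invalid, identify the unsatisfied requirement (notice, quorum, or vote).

Invalid — notice requirement not satisfied.

Notice: 19 days given; 21 required. Not satisfied.
Quorum: 20% of 449 = 89.80, rounded up to 90; 92 present. Satisfied.
Vote: requires a majority of the votes cast (92 − 11 abstaining = 81); a majority of 81 is 41, so 41 needed; 41 in favor. Satisfied.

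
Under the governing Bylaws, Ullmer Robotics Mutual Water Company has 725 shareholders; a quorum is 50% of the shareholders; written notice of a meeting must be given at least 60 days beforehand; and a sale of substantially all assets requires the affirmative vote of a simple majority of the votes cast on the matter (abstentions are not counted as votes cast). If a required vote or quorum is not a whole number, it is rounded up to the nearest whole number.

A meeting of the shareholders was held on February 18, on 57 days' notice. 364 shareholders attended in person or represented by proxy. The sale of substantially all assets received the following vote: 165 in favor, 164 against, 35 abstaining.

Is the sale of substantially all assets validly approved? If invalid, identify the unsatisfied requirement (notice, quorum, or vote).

Invalid — notice requirement not satisfied.

Notice: 57 days given; 60 required. Not satisfied.
Quorum: 50% of 725 = 362.50, rounded up to 363; 364 present. Satisfied.
Vote: requires a majority of the votes cast (364 − 35 abstaining = 329); a majority of 329 is 165, so 165 needed; 165 in favor. Satisfied.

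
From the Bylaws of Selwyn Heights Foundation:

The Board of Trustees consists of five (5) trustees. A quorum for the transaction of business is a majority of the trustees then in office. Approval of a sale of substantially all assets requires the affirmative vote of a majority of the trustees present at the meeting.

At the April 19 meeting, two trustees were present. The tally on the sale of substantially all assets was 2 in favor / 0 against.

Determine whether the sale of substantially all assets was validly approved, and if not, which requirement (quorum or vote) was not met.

Invalid — quorum requirement not satisfied.

Quorum: 2 present; quorum is 3. Not satisfied.
Vote: the sale of substantially all assets requires a majority of the trustees present (2). A majority of 2 is 2, so 2 affirmative votes are needed; 2 voted in favor. Satisfied. (Moot — without a quorum no business can be validly transacted.)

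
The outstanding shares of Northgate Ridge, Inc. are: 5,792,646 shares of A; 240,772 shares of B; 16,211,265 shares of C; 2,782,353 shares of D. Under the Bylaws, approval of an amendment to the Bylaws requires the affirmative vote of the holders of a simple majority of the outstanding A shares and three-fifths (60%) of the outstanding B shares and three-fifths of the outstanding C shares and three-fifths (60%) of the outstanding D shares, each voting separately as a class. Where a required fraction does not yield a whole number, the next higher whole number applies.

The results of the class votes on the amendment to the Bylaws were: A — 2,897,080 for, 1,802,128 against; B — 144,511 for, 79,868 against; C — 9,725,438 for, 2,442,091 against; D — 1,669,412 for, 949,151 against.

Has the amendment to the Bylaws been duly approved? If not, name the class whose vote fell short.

Not approved — the C shares did not give the required vote.

A: a majority of 5792646 is 2896324; 2,896,324 required, 2,897,080 in favor — approved.
B: 3/5 of 240772 = 144463.20, rounded up to 144464; 144,464 required, 144,511 in favor — approved.
C: 3/5 of 16211265 = 9726759; 9,726,759 required, 9,725,438 in favor — not approved.
D: 3/5 of 2782353 = 1669411.80, rounded up to 1669412; 1,669,412 required, 1,669,412 in favor — approved.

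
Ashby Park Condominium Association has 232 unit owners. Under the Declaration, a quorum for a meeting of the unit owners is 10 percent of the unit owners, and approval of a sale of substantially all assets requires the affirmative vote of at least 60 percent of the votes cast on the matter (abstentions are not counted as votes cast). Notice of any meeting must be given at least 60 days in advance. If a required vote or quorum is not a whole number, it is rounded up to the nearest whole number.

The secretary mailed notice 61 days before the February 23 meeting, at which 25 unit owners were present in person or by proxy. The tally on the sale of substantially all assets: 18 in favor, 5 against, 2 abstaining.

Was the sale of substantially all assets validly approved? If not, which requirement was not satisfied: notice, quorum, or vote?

Valid — all requirements satisfied.

Notice: 61 days given; 60 required. Satisfied.
Quorum: 10% of 232 = 23.20, rounded up to 24; 25 present. Satisfied.
Vote: requires three-fifths of the votes cast (25 − 2 abstaining = 23); 3/5 of 23 = 13.80, rounded up to 14, so 14 needed; 18 in favor. Satisfied.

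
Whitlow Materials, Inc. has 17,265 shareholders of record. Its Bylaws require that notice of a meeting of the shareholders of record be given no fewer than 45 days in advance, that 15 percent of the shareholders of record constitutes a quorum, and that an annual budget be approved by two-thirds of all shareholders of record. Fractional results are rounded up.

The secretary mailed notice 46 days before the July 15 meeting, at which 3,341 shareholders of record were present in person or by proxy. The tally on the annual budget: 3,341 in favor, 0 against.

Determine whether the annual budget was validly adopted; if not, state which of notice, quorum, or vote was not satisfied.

Notice: 46 days given; 45 required. Satisfied.
Quorum: 15% of 17,265 = 2,589.75, rounded up to 2,590; 3,341 present. Satisfied.
Vote: requires two-thirds of all shareholders of record (17,265); 2/3 of 17265 = 11510, so 11,510 needed; 3,341 in favor. Not satisfied.

Invalid — vote requirement not satisfied.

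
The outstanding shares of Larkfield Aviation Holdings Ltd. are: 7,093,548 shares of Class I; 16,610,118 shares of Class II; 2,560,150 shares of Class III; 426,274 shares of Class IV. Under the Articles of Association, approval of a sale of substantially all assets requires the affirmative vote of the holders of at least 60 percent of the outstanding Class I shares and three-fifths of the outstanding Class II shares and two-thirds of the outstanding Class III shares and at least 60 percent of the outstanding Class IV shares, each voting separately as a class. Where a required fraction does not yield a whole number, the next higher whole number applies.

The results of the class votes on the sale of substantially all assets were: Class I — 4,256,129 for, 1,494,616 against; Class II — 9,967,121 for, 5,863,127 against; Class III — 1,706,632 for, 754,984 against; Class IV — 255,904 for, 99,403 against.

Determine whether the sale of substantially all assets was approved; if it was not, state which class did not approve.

Class I: 3/5 of 7093548 = 4256128.80, rounded up to 4256129; 4,256,129 required, 4,256,129 in favor — approved.
Class II: 3/5 of 16610118 = 9966070.80, rounded up to 9966071; 9,966,071 required, 9,967,121 in favor — approved.
Class III: 2/3 of 2560150 = 1706766.67, rounded up to 1706767; 1,706,767 required, 1,706,632 in favor — not approved.
Class IV: 3/5 of 426274 = 255764.40, rounded up to 255765; 255,765 required, 255,904 in favor — approved.

Not approved — the Class III shares did not give the required vote.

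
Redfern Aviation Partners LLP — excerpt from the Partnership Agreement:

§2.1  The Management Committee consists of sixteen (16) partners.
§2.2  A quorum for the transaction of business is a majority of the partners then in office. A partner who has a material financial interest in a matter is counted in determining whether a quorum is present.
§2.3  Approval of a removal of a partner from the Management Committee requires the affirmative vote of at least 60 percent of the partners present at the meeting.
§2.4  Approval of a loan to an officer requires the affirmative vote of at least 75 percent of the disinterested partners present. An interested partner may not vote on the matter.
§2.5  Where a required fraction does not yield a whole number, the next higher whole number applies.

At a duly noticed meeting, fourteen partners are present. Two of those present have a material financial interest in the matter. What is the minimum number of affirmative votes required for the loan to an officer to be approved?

9

The loan to an officer requires three-fourths of the disinterested partners present (14 − 2 = 12).
3/4 of 12 = 9.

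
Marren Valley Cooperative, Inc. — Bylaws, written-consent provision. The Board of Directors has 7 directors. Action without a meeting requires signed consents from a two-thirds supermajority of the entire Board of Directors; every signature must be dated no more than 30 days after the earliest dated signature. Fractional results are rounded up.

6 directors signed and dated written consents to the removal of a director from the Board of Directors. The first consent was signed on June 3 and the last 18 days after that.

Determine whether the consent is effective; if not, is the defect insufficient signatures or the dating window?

Effective — both the signature and dating-window requirements are satisfied.

Signatures required: a two-thirds supermajority of 7 — 2/3 of 7 = 4.67, rounded up to 5, so 5 needed; 6 signed. Sufficient.
Dating window: the latest signature is 18 days after the earliest; the limit is 30 days. Within the window.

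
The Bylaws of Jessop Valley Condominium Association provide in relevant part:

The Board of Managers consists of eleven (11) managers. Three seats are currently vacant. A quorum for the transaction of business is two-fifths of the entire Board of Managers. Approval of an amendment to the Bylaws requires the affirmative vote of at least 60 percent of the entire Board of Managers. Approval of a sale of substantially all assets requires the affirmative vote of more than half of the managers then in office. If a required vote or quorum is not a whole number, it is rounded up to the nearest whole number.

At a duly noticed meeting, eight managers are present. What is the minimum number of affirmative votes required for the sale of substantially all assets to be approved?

The sale of substantially all assets requires a majority of the managers then in office (8).
A majority of 8 is 5.

5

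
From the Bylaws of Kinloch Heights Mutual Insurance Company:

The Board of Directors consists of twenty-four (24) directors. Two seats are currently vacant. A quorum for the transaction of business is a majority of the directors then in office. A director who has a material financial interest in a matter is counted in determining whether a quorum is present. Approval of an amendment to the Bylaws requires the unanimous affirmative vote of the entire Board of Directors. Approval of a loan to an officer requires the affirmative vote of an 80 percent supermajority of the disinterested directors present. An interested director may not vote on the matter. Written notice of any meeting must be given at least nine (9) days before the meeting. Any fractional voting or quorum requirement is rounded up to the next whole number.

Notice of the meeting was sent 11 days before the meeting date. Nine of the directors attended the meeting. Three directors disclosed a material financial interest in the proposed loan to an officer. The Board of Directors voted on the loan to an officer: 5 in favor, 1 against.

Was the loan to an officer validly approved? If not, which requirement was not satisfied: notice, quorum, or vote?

Notice: 11 days given; 9 required (11 ≥ 9). Satisfied.
Quorum: 9 present (interested directors count toward quorum); quorum is 12. Not satisfied.
Vote: the loan to an officer requires four-fifths of the disinterested directors present (9 − 3 = 6). 4/5 of 6 = 4.80, rounded up to 5, so 5 affirmative votes are needed; 5 voted in favor. Satisfied. (Moot — without a quorum no business can be validly transacted.)

Invalid — quorum requirement not satisfied.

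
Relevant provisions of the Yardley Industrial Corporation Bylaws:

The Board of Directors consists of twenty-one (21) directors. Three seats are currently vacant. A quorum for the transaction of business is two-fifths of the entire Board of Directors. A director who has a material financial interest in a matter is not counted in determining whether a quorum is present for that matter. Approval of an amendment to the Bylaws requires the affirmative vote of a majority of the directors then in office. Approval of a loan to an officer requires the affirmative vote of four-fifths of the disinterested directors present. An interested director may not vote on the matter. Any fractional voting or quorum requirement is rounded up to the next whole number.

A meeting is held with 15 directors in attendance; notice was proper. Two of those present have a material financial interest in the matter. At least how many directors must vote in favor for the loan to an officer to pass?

11

The loan to an officer requires four-fifths of the disinterested directors present (15 − 2 = 13).
4/5 of 13 = 10.40, rounded up to 11.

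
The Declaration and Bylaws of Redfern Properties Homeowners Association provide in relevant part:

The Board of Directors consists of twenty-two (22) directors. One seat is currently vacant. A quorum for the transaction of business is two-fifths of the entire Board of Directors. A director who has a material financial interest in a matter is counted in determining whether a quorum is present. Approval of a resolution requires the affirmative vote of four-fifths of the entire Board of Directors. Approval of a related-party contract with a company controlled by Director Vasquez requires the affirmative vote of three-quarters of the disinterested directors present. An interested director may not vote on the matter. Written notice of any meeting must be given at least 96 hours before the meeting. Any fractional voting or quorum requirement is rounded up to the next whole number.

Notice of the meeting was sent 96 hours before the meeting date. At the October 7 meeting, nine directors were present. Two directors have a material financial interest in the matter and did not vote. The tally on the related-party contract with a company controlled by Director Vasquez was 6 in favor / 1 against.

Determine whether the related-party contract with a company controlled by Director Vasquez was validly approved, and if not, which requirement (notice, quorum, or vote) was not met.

Notice: 96 hours given; 96 required (96 ≥ 96). Satisfied.
Quorum: 9 present (interested directors count toward quorum); quorum is 9. Satisfied.
Vote: the related-party contract with a company controlled by Director Vasquez requires three-fourths of the disinterested directors present (9 − 2 = 7). 3/4 of 7 = 5.25, rounded up to 6, so 6 affirmative votes are needed; 6 voted in favor. Satisfied.

Valid — all requirements satisfied.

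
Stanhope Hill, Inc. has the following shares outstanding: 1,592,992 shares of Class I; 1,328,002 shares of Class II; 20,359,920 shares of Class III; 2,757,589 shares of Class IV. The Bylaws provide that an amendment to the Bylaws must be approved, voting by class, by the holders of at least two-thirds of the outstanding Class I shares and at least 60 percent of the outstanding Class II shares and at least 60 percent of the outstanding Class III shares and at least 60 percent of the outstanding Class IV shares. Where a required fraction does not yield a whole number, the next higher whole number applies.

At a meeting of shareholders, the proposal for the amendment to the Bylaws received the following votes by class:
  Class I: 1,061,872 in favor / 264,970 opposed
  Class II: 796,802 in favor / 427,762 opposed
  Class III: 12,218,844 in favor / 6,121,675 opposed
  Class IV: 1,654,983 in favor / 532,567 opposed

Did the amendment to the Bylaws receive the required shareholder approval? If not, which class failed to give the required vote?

Class I: 2/3 of 1592992 = 1061994.67, rounded up to 1061995; 1,061,995 required, 1,061,872 in favor — not approved.
Class II: 3/5 of 1328002 = 796801.20, rounded up to 796802; 796,802 required, 796,802 in favor — approved.
Class III: 3/5 of 20359920 = 12215952; 12,215,952 required, 12,218,844 in favor — approved.
Class IV: 3/5 of 2757589 = 1654553.40, rounded up to 1654554; 1,654,554 required, 1,654,983 in favor — approved.

Not approved — the Class I shares did not give the required vote.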